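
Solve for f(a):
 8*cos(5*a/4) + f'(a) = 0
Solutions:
 f(a) = C1 - 32*sin(5*a/4)/5


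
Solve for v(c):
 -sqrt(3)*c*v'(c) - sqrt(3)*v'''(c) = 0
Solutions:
 v(c) = C1 + Integral(C2*airyai(-c) + C3*airybi(-c), c)


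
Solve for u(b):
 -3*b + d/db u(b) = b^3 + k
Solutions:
 u(b) = C1 + b^4/4 + 3*b^2/2 + b*k


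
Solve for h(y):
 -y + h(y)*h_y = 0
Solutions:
 h(y) = -sqrt(C1 + y^2)
 h(y) = sqrt(C1 + y^2)


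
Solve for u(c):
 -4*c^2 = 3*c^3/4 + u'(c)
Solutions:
 u(c) = C1 - 3*c^4/16 - 4*c^3/3


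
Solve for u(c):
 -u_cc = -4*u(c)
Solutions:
 u(c) = C1*exp(-2*c) + C2*exp(2*c)


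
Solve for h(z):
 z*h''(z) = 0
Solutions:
 h(z) = C1 + C2*z


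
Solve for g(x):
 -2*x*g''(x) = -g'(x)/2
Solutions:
 g(x) = C1 + C2*x^(5/4)


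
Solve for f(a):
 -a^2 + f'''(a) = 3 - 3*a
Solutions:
 f(a) = C1 + C2*a + C3*a^2 + a^5/60 - a^4/8 + a^3/2


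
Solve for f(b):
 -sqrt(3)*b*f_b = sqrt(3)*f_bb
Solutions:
 f(b) = C1 + C2*erf(sqrt(2)*b/2)


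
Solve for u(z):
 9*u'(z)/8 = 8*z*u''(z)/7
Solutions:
 u(z) = C1 + C2*z^(127/64)


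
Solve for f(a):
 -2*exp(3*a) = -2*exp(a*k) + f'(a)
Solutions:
 f(a) = C1 - 2*exp(3*a)/3 + 2*exp(a*k)/k


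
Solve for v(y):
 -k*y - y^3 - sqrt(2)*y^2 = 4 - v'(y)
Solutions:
 v(y) = C1 + k*y^2/2 + y^4/4 + sqrt(2)*y^3/3 + 4*y


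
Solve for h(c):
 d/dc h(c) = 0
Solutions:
 h(c) = C1


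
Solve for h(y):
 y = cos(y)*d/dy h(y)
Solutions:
 h(y) = C1 + Integral(y/cos(y), y)


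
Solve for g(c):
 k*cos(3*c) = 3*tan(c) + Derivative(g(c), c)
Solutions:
 g(c) = C1 + k*sin(3*c)/3 + 3*log(cos(c))


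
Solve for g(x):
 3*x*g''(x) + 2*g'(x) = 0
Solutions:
 g(x) = C1 + C2*x^(1/3)


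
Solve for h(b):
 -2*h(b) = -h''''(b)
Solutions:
 h(b) = C1*exp(-2^(1/4)*b) + C2*exp(2^(1/4)*b) + C3*sin(2^(1/4)*b) + C4*cos(2^(1/4)*b)


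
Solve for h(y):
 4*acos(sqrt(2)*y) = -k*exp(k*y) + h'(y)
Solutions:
 h(y) = C1 + k*Piecewise((exp(k*y)/k, Ne(k, 0)), (y, True)) + 4*y*acos(sqrt(2)*y) - 2*sqrt(2)*sqrt(1 - 2*y^2)


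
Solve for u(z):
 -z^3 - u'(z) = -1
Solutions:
 u(z) = C1 - z^4/4 + z


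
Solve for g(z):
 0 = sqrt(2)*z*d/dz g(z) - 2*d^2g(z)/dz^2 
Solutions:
 g(z) = C1 + C2*erfi(2^(1/4)*z/2)


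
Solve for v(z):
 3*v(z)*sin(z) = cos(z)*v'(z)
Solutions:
 v(z) = C1/cos(z)^3


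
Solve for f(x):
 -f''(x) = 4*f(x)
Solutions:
 f(x) = C1*sin(2*x) + C2*cos(2*x)


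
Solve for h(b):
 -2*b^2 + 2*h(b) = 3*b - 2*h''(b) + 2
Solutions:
 h(b) = C1*sin(b) + C2*cos(b) + b^2 + 3*b/2 - 1


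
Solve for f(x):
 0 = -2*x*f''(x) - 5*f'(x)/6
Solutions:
 f(x) = C1 + C2*x^(7/12)


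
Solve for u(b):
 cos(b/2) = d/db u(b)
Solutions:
 u(b) = C1 + 2*sin(b/2)


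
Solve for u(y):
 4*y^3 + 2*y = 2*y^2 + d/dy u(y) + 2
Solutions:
 u(y) = C1 + y^4 - 2*y^3/3 + y^2 - 2*y


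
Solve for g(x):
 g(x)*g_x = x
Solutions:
 g(x) = -sqrt(C1 + x^2)
 g(x) = sqrt(C1 + x^2)


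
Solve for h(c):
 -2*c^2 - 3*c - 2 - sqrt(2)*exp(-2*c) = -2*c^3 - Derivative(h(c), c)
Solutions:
 h(c) = C1 - c^4/2 + 2*c^3/3 + 3*c^2/2 + 2*c - sqrt(2)*exp(-2*c)/2


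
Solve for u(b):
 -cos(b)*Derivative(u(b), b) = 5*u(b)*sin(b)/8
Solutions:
 u(b) = C1*cos(b)^(5/8)


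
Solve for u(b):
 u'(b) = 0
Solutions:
 u(b) = C1


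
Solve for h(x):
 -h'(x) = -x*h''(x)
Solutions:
 h(x) = C1 + C2*x^2


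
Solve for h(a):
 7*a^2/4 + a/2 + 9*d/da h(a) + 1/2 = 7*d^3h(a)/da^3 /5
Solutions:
 h(a) = C1 + C2*exp(-3*sqrt(35)*a/7) + C3*exp(3*sqrt(35)*a/7) - 7*a^3/108 - a^2/36 - 47*a/405


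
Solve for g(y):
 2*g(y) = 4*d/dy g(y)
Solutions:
 g(y) = C1*exp(y/2)


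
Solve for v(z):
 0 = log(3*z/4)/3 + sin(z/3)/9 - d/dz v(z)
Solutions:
 v(z) = C1 + z*log(z)/3 - z*log(2) - z/3 + z*log(6)/3 - cos(z/3)/3


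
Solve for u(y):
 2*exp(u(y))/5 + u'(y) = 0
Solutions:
 u(y) = log(1/(C1 + 2*y)) + log(5)


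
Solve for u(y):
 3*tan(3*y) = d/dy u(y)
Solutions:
 u(y) = C1 - log(cos(3*y))


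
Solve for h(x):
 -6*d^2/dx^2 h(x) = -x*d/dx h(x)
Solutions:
 h(x) = C1 + C2*erfi(sqrt(3)*x/6)


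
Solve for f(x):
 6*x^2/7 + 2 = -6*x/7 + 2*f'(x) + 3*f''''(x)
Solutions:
 f(x) = C1 + C4*exp(-2^(1/3)*3^(2/3)*x/3) + x^3/7 + 3*x^2/14 + x + (C2*sin(2^(1/3)*3^(1/6)*x/2) + C3*cos(2^(1/3)*3^(1/6)*x/2))*exp(2^(1/3)*3^(2/3)*x/6)


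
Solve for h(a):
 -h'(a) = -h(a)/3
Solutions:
 h(a) = C1*exp(a/3)


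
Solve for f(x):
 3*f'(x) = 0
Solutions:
 f(x) = C1


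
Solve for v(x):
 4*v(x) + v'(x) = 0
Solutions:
 v(x) = C1*exp(-4*x)


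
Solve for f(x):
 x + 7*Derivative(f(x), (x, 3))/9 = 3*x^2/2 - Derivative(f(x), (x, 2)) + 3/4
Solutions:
 f(x) = C1 + C2*x + C3*exp(-9*x/7) + x^4/8 - 5*x^3/9 + 361*x^2/216


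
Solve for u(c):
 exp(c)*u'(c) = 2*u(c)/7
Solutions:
 u(c) = C1*exp(-2*exp(-c)/7)


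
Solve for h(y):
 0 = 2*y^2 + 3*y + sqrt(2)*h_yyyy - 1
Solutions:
 h(y) = C1 + C2*y + C3*y^2 + C4*y^3 - sqrt(2)*y^6/360 - sqrt(2)*y^5/80 + sqrt(2)*y^4/48


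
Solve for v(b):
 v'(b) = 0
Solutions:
 v(b) = C1


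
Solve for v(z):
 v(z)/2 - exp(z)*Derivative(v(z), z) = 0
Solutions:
 v(z) = C1*exp(-exp(-z)/2)


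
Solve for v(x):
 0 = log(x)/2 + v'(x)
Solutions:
 v(x) = C1 - x*log(x)/2 + x/2


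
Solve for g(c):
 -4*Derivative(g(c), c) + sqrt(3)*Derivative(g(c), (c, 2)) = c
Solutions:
 g(c) = C1 + C2*exp(4*sqrt(3)*c/3) - c^2/8 - sqrt(3)*c/16


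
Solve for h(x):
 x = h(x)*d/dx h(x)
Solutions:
 h(x) = -sqrt(C1 + x^2)
 h(x) = sqrt(C1 + x^2)


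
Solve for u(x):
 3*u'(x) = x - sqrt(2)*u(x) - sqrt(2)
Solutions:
 u(x) = C1*exp(-sqrt(2)*x/3) + sqrt(2)*x/2 - 5/2


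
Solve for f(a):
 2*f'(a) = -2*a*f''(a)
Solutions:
 f(a) = C1 + C2*log(a)


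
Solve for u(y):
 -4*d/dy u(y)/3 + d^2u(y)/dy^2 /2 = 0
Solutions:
 u(y) = C1 + C2*exp(8*y/3)


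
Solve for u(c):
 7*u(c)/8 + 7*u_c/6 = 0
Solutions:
 u(c) = C1*exp(-3*c/4)


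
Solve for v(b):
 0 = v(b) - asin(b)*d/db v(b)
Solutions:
 v(b) = C1*exp(Integral(1/asin(b), b))


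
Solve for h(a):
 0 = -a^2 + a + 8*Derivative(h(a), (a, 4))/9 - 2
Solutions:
 h(a) = C1 + C2*a + C3*a^2 + C4*a^3 + a^6/320 - 3*a^5/320 + 3*a^4/32


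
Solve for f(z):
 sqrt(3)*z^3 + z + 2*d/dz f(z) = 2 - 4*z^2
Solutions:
 f(z) = C1 - sqrt(3)*z^4/8 - 2*z^3/3 - z^2/4 + z


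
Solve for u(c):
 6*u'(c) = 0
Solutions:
 u(c) = C1


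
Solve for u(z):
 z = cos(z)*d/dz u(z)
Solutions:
 u(z) = C1 + Integral(z/cos(z), z)


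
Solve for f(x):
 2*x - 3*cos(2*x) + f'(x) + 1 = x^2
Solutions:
 f(x) = C1 + x^3/3 - x^2 - x + 3*sin(2*x)/2


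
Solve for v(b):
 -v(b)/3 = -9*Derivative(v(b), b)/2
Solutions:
 v(b) = C1*exp(2*b/27)


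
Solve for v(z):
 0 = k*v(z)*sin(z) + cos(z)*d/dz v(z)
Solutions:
 v(z) = C1*exp(k*log(cos(z)))


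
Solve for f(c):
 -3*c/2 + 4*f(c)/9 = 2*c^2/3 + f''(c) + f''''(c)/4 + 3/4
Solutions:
 f(c) = C1*exp(-sqrt(6)*c*sqrt(-3 + sqrt(13))/3) + C2*exp(sqrt(6)*c*sqrt(-3 + sqrt(13))/3) + C3*sin(sqrt(6)*c*sqrt(3 + sqrt(13))/3) + C4*cos(sqrt(6)*c*sqrt(3 + sqrt(13))/3) + 3*c^2/2 + 27*c/8 + 135/16


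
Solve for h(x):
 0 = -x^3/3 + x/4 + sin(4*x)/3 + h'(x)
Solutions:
 h(x) = C1 + x^4/12 - x^2/8 + cos(4*x)/12


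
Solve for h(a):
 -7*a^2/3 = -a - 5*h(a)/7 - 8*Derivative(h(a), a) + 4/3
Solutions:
 h(a) = C1*exp(-5*a/56) + 49*a^2/15 - 5593*a/75 + 104636/125


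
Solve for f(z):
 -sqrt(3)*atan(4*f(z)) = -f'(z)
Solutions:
 Integral(1/atan(4*_y), (_y, f(z))) = C1 + sqrt(3)*z


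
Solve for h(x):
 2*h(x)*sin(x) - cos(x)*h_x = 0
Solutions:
 h(x) = C1/cos(x)^2


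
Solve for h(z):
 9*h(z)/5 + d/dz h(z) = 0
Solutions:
 h(z) = C1*exp(-9*z/5)


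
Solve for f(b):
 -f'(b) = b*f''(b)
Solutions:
 f(b) = C1 + C2*log(b)


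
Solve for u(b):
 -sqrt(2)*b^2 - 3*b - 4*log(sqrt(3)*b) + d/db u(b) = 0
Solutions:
 u(b) = C1 + sqrt(2)*b^3/3 + 3*b^2/2 + 4*b*log(b) - 4*b + b*log(9)


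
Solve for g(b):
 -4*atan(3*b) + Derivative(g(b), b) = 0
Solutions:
 g(b) = C1 + 4*b*atan(3*b) - 2*log(9*b^2 + 1)/3


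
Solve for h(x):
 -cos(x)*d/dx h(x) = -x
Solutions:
 h(x) = C1 + Integral(x/cos(x), x)


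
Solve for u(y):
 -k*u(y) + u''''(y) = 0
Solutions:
 u(y) = C1*exp(-k^(1/4)*y) + C2*exp(k^(1/4)*y) + C3*exp(-I*k^(1/4)*y) + C4*exp(I*k^(1/4)*y)


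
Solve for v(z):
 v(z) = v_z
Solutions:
 v(z) = C1*exp(z)


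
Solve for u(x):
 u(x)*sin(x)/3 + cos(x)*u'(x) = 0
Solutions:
 u(x) = C1*cos(x)^(1/3)


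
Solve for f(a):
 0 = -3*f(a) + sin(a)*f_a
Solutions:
 f(a) = C1*(cos(a) - 1)^(3/2)/(cos(a) + 1)^(3/2)


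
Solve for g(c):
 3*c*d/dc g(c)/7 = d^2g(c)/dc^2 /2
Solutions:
 g(c) = C1 + C2*erfi(sqrt(21)*c/7)


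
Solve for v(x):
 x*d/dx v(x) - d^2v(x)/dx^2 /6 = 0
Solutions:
 v(x) = C1 + C2*erfi(sqrt(3)*x)


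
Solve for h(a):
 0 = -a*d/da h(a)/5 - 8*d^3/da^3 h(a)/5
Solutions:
 h(a) = C1 + Integral(C2*airyai(-a/2) + C3*airybi(-a/2), a)


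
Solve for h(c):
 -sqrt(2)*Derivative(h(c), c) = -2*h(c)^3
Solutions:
 h(c) = -sqrt(2)*sqrt(-1/(C1 + sqrt(2)*c))/2
 h(c) = sqrt(2)*sqrt(-1/(C1 + sqrt(2)*c))/2


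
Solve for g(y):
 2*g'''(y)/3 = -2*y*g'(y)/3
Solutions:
 g(y) = C1 + Integral(C2*airyai(-y) + C3*airybi(-y), y)


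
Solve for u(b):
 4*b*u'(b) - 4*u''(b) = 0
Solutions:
 u(b) = C1 + C2*erfi(sqrt(2)*b/2)


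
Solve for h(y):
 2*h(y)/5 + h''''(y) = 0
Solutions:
 h(y) = (C1*sin(10^(3/4)*y/10) + C2*cos(10^(3/4)*y/10))*exp(-10^(3/4)*y/10) + (C3*sin(10^(3/4)*y/10) + C4*cos(10^(3/4)*y/10))*exp(10^(3/4)*y/10)


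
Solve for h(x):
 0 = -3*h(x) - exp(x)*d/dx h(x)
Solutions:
 h(x) = C1*exp(3*exp(-x))


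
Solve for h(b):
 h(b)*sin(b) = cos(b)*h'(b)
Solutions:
 h(b) = C1/cos(b)


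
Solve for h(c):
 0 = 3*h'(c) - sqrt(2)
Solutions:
 h(c) = C1 + sqrt(2)*c/3


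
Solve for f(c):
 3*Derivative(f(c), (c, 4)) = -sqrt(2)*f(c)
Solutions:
 f(c) = (C1*sin(2^(5/8)*3^(3/4)*c/6) + C2*cos(2^(5/8)*3^(3/4)*c/6))*exp(-2^(5/8)*3^(3/4)*c/6) + (C3*sin(2^(5/8)*3^(3/4)*c/6) + C4*cos(2^(5/8)*3^(3/4)*c/6))*exp(2^(5/8)*3^(3/4)*c/6)


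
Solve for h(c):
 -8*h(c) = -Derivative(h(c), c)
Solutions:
 h(c) = C1*exp(8*c)


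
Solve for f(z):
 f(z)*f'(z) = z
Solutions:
 f(z) = -sqrt(C1 + z^2)
 f(z) = sqrt(C1 + z^2)


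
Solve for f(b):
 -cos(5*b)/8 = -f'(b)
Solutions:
 f(b) = C1 + sin(5*b)/40


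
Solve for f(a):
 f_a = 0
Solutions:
 f(a) = C1


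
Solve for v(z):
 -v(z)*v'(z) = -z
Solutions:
 v(z) = -sqrt(C1 + z^2)
 v(z) = sqrt(C1 + z^2)


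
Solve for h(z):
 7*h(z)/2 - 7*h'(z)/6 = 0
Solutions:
 h(z) = C1*exp(3*z)


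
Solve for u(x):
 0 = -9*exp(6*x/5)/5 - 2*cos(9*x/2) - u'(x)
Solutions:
 u(x) = C1 - 3*exp(6*x/5)/2 - 4*sin(9*x/2)/9


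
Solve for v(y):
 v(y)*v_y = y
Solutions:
 v(y) = -sqrt(C1 + y^2)
 v(y) = sqrt(C1 + y^2)


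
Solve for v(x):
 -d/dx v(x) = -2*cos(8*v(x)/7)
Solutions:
 -2*x - 7*log(sin(8*v(x)/7) - 1)/16 + 7*log(sin(8*v(x)/7) + 1)/16 = C1


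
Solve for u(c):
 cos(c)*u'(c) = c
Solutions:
 u(c) = C1 + Integral(c/cos(c), c)


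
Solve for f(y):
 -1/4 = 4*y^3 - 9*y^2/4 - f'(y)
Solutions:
 f(y) = C1 + y^4 - 3*y^3/4 + y/4


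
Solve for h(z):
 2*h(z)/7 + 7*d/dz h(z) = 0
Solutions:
 h(z) = C1*exp(-2*z/49)


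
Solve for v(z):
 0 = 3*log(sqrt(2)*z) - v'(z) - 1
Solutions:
 v(z) = C1 + 3*z*log(z) - 4*z + 3*z*log(2)/2


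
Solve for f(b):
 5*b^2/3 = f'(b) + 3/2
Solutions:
 f(b) = C1 + 5*b^3/9 - 3*b/2


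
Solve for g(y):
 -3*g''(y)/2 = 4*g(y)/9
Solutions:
 g(y) = C1*sin(2*sqrt(6)*y/9) + C2*cos(2*sqrt(6)*y/9)


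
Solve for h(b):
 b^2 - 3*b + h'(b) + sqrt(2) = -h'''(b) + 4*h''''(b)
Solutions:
 h(b) = C1 + C2*exp(b*(-(12*sqrt(327) + 217)^(1/3) - 1/(12*sqrt(327) + 217)^(1/3) + 2)/24)*sin(sqrt(3)*b*(-(12*sqrt(327) + 217)^(1/3) + (12*sqrt(327) + 217)^(-1/3))/24) + C3*exp(b*(-(12*sqrt(327) + 217)^(1/3) - 1/(12*sqrt(327) + 217)^(1/3) + 2)/24)*cos(sqrt(3)*b*(-(12*sqrt(327) + 217)^(1/3) + (12*sqrt(327) + 217)^(-1/3))/24) + C4*exp(b*((12*sqrt(327) + 217)^(-1/3) + 1 + (12*sqrt(327) + 217)^(1/3))/12) - b^3/3 + 3*b^2/2 - sqrt(2)*b + 2*b


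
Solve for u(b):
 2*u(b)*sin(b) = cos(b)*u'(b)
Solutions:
 u(b) = C1/cos(b)^2


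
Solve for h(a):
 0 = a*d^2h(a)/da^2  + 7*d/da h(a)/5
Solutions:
 h(a) = C1 + C2/a^(2/5)


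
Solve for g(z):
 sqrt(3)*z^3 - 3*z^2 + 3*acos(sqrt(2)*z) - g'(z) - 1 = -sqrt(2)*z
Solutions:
 g(z) = C1 + sqrt(3)*z^4/4 - z^3 + sqrt(2)*z^2/2 + 3*z*acos(sqrt(2)*z) - z - 3*sqrt(2)*sqrt(1 - 2*z^2)/2


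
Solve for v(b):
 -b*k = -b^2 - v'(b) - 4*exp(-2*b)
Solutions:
 v(b) = C1 - b^3/3 + b^2*k/2 + 2*exp(-2*b)


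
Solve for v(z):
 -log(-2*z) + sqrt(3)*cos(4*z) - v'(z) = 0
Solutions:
 v(z) = C1 - z*log(-z) - z*log(2) + z + sqrt(3)*sin(4*z)/4


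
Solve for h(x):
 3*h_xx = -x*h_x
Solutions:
 h(x) = C1 + C2*erf(sqrt(6)*x/6)


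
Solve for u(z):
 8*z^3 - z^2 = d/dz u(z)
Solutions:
 u(z) = C1 + 2*z^4 - z^3/3


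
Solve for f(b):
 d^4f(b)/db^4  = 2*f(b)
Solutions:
 f(b) = C1*exp(-2^(1/4)*b) + C2*exp(2^(1/4)*b) + C3*sin(2^(1/4)*b) + C4*cos(2^(1/4)*b)


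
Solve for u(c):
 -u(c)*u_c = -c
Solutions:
 u(c) = -sqrt(C1 + c^2)
 u(c) = sqrt(C1 + c^2)


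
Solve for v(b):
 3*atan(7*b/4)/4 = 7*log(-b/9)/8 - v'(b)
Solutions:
 v(b) = C1 + 7*b*log(-b)/8 - 3*b*atan(7*b/4)/4 - 7*b*log(3)/4 - 7*b/8 + 3*log(49*b^2 + 16)/14


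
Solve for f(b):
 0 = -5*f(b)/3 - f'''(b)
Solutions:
 f(b) = C3*exp(-3^(2/3)*5^(1/3)*b/3) + (C1*sin(3^(1/6)*5^(1/3)*b/2) + C2*cos(3^(1/6)*5^(1/3)*b/2))*exp(3^(2/3)*5^(1/3)*b/6)


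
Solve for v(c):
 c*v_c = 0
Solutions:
 v(c) = C1


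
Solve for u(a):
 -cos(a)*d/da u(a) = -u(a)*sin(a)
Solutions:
 u(a) = C1/cos(a)


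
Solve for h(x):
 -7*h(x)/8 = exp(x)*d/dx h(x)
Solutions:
 h(x) = C1*exp(7*exp(-x)/8)


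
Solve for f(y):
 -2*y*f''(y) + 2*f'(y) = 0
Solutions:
 f(y) = C1 + C2*y^2


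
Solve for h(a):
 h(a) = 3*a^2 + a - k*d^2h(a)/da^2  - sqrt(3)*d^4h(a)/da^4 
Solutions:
 h(a) = C1*exp(-sqrt(2)*3^(3/4)*a*sqrt(-k - sqrt(k^2 - 4*sqrt(3)))/6) + C2*exp(sqrt(2)*3^(3/4)*a*sqrt(-k - sqrt(k^2 - 4*sqrt(3)))/6) + C3*exp(-sqrt(2)*3^(3/4)*a*sqrt(-k + sqrt(k^2 - 4*sqrt(3)))/6) + C4*exp(sqrt(2)*3^(3/4)*a*sqrt(-k + sqrt(k^2 - 4*sqrt(3)))/6) + 3*a^2 + a - 6*k


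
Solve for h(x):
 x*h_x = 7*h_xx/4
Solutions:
 h(x) = C1 + C2*erfi(sqrt(14)*x/7)


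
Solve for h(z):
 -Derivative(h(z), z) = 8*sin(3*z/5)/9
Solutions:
 h(z) = C1 + 40*cos(3*z/5)/27


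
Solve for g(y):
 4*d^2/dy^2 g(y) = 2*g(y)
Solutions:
 g(y) = C1*exp(-sqrt(2)*y/2) + C2*exp(sqrt(2)*y/2)


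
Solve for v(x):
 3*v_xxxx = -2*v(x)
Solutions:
 v(x) = (C1*sin(6^(3/4)*x/6) + C2*cos(6^(3/4)*x/6))*exp(-6^(3/4)*x/6) + (C3*sin(6^(3/4)*x/6) + C4*cos(6^(3/4)*x/6))*exp(6^(3/4)*x/6)


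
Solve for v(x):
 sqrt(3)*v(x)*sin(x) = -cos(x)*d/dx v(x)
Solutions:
 v(x) = C1*cos(x)^(sqrt(3))


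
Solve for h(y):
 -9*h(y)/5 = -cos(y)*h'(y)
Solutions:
 h(y) = C1*(sin(y) + 1)^(9/10)/(sin(y) - 1)^(9/10)


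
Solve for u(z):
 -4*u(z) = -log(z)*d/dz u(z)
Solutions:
 u(z) = C1*exp(4*li(z))


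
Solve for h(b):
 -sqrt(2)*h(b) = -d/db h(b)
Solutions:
 h(b) = C1*exp(sqrt(2)*b)


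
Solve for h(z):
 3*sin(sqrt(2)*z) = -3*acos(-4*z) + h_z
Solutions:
 h(z) = C1 + 3*z*acos(-4*z) + 3*sqrt(1 - 16*z^2)/4 - 3*sqrt(2)*cos(sqrt(2)*z)/2


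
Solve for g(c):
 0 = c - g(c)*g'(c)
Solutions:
 g(c) = -sqrt(C1 + c^2)
 g(c) = sqrt(C1 + c^2)


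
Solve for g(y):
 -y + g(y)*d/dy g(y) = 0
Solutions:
 g(y) = -sqrt(C1 + y^2)
 g(y) = sqrt(C1 + y^2)


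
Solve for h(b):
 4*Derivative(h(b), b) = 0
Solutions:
 h(b) = C1


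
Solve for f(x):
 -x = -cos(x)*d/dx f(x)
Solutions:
 f(x) = C1 + Integral(x/cos(x), x)


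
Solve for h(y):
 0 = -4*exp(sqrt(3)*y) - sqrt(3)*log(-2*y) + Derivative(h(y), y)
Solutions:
 h(y) = C1 + sqrt(3)*y*log(-y) + sqrt(3)*y*(-1 + log(2)) + 4*sqrt(3)*exp(sqrt(3)*y)/3


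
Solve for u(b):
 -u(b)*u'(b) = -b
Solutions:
 u(b) = -sqrt(C1 + b^2)
 u(b) = sqrt(C1 + b^2)


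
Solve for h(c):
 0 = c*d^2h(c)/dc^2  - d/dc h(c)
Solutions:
 h(c) = C1 + C2*c^2


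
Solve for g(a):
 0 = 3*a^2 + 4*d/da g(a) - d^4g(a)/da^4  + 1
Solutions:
 g(a) = C1 + C4*exp(2^(2/3)*a) - a^3/4 - a/4 + (C2*sin(2^(2/3)*sqrt(3)*a/2) + C3*cos(2^(2/3)*sqrt(3)*a/2))*exp(-2^(2/3)*a/2)


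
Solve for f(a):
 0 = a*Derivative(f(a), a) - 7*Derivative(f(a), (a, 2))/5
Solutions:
 f(a) = C1 + C2*erfi(sqrt(70)*a/14)


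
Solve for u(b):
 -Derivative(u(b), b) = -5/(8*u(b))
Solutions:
 u(b) = -sqrt(C1 + 5*b)/2
 u(b) = sqrt(C1 + 5*b)/2


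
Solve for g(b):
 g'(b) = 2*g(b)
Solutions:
 g(b) = C1*exp(2*b)


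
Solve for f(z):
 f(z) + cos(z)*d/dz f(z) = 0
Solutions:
 f(z) = C1*sqrt(sin(z) - 1)/sqrt(sin(z) + 1)


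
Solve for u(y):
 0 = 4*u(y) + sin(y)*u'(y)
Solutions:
 u(y) = C1*(cos(y)^2 + 2*cos(y) + 1)/(cos(y)^2 - 2*cos(y) + 1)


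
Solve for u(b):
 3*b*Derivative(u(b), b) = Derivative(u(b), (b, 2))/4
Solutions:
 u(b) = C1 + C2*erfi(sqrt(6)*b)


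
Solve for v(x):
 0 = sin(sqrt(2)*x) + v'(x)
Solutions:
 v(x) = C1 + sqrt(2)*cos(sqrt(2)*x)/2


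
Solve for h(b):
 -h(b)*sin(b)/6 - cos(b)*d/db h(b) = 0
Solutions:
 h(b) = C1*cos(b)^(1/6)


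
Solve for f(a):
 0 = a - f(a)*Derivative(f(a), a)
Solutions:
 f(a) = -sqrt(C1 + a^2)
 f(a) = sqrt(C1 + a^2)


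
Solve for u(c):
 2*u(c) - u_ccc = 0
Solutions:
 u(c) = C3*exp(2^(1/3)*c) + (C1*sin(2^(1/3)*sqrt(3)*c/2) + C2*cos(2^(1/3)*sqrt(3)*c/2))*exp(-2^(1/3)*c/2)


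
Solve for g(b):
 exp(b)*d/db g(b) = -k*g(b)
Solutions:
 g(b) = C1*exp(k*exp(-b))


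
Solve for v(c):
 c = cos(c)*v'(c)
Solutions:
 v(c) = C1 + Integral(c/cos(c), c)


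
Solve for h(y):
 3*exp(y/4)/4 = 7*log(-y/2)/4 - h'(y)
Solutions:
 h(y) = C1 + 7*y*log(-y)/4 + 7*y*(-1 - log(2))/4 - 3*exp(y/4)


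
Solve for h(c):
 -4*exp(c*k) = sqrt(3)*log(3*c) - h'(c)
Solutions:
 h(c) = C1 + sqrt(3)*c*log(c) + sqrt(3)*c*(-1 + log(3)) + Piecewise((4*exp(c*k)/k, Ne(k, 0)), (4*c, True))


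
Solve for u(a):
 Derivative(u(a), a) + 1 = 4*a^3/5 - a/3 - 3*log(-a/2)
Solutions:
 u(a) = C1 + a^4/5 - a^2/6 - 3*a*log(-a) + a*(2 + 3*log(2))


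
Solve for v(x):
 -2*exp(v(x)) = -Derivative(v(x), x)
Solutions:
 v(x) = log(-1/(C1 + 2*x))


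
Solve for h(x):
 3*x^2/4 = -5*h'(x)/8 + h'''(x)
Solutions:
 h(x) = C1 + C2*exp(-sqrt(10)*x/4) + C3*exp(sqrt(10)*x/4) - 2*x^3/5 - 96*x/25


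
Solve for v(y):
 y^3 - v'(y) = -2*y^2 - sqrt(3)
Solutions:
 v(y) = C1 + y^4/4 + 2*y^3/3 + sqrt(3)*y


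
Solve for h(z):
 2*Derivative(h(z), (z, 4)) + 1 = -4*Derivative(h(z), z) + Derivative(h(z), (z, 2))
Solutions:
 h(z) = C1 + C2*exp(3^(1/3)*z*(3^(1/3)/(sqrt(1290)/4 + 9)^(1/3) + 2*(sqrt(1290)/4 + 9)^(1/3))/12)*sin(sqrt(3)*z*(-2*(3*sqrt(1290)/4 + 27)^(1/3) + 3/(3*sqrt(1290)/4 + 27)^(1/3))/12) + C3*exp(3^(1/3)*z*(3^(1/3)/(sqrt(1290)/4 + 9)^(1/3) + 2*(sqrt(1290)/4 + 9)^(1/3))/12)*cos(sqrt(3)*z*(-2*(3*sqrt(1290)/4 + 27)^(1/3) + 3/(3*sqrt(1290)/4 + 27)^(1/3))/12) + C4*exp(-3^(1/3)*z*(3^(1/3)/(sqrt(1290)/4 + 9)^(1/3) + 2*(sqrt(1290)/4 + 9)^(1/3))/6) - z/4


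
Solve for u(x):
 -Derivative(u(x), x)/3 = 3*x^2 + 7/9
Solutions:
 u(x) = C1 - 3*x^3 - 7*x/3


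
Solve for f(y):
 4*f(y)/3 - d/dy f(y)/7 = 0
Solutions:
 f(y) = C1*exp(28*y/3)


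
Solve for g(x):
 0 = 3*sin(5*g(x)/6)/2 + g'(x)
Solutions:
 3*x/2 + 3*log(cos(5*g(x)/6) - 1)/5 - 3*log(cos(5*g(x)/6) + 1)/5 = C1


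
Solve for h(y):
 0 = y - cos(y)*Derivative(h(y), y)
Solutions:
 h(y) = C1 + Integral(y/cos(y), y)


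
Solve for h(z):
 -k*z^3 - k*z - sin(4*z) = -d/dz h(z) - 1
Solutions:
 h(z) = C1 + k*z^4/4 + k*z^2/2 - z - cos(4*z)/4


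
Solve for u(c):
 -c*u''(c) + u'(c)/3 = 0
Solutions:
 u(c) = C1 + C2*c^(4/3)


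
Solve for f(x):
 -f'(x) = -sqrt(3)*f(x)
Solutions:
 f(x) = C1*exp(sqrt(3)*x)


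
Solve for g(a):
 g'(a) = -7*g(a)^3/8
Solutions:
 g(a) = -2*sqrt(-1/(C1 - 7*a))
 g(a) = 2*sqrt(-1/(C1 - 7*a))


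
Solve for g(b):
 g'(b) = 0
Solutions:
 g(b) = C1


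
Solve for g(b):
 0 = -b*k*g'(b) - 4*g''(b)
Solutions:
 g(b) = Piecewise((-sqrt(2)*sqrt(pi)*C1*erf(sqrt(2)*b*sqrt(k)/4)/sqrt(k) - C2, (k > 0) | (k < 0)), (-C1*b - C2, True))


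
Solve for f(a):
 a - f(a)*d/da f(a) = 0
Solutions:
 f(a) = -sqrt(C1 + a^2)
 f(a) = sqrt(C1 + a^2)


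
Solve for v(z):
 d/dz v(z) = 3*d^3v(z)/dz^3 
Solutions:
 v(z) = C1 + C2*exp(-sqrt(3)*z/3) + C3*exp(sqrt(3)*z/3)


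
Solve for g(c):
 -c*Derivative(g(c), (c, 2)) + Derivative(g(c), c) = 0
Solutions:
 g(c) = C1 + C2*c^2


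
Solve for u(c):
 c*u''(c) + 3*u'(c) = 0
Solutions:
 u(c) = C1 + C2/c^2


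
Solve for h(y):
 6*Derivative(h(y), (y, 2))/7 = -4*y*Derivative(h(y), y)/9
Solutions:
 h(y) = C1 + C2*erf(sqrt(21)*y/9)


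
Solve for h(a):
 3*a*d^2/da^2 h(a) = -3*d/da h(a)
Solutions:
 h(a) = C1 + C2*log(a)


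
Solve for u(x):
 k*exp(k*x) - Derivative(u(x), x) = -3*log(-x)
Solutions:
 u(x) = C1 + 3*x*log(-x) - 3*x + exp(k*x)


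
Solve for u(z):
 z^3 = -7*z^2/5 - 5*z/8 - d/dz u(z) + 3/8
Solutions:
 u(z) = C1 - z^4/4 - 7*z^3/15 - 5*z^2/16 + 3*z/8


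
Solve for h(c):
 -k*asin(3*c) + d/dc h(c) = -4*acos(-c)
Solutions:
 h(c) = C1 - 4*c*acos(-c) + k*(c*asin(3*c) + sqrt(1 - 9*c^2)/3) - 4*sqrt(1 - c^2)


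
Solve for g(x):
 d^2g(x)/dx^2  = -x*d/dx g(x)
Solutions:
 g(x) = C1 + C2*erf(sqrt(2)*x/2)


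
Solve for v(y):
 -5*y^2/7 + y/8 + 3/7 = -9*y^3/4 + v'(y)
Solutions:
 v(y) = C1 + 9*y^4/16 - 5*y^3/21 + y^2/16 + 3*y/7


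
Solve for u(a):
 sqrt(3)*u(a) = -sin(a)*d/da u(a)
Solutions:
 u(a) = C1*(cos(a) + 1)^(sqrt(3)/2)/(cos(a) - 1)^(sqrt(3)/2)


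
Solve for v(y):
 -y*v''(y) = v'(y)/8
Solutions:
 v(y) = C1 + C2*y^(7/8)


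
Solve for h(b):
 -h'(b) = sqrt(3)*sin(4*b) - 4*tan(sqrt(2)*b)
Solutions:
 h(b) = C1 - 2*sqrt(2)*log(cos(sqrt(2)*b)) + sqrt(3)*cos(4*b)/4


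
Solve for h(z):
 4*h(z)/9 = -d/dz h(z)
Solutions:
 h(z) = C1*exp(-4*z/9)


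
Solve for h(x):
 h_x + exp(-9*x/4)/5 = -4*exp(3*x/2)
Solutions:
 h(x) = C1 - 8*exp(3*x/2)/3 + 4*exp(-9*x/4)/45


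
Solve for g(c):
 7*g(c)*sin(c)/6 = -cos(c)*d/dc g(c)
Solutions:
 g(c) = C1*cos(c)^(7/6)


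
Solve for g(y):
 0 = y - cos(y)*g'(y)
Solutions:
 g(y) = C1 + Integral(y/cos(y), y)


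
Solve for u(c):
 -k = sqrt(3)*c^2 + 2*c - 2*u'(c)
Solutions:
 u(c) = C1 + sqrt(3)*c^3/6 + c^2/2 + c*k/2


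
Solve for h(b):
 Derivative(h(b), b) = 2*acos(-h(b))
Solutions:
 Integral(1/acos(-_y), (_y, h(b))) = C1 + 2*b


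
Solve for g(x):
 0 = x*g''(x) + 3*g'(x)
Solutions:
 g(x) = C1 + C2/x^2


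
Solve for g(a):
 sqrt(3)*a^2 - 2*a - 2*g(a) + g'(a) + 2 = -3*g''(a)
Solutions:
 g(a) = C1*exp(-a) + C2*exp(2*a/3) + sqrt(3)*a^2/2 - a + sqrt(3)*a/2 + 1/2 + 7*sqrt(3)/4


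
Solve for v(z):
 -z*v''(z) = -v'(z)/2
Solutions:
 v(z) = C1 + C2*z^(3/2)


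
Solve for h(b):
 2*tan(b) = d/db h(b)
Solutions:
 h(b) = C1 - 2*log(cos(b))


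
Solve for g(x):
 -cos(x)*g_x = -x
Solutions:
 g(x) = C1 + Integral(x/cos(x), x)


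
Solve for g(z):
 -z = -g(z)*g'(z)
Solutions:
 g(z) = -sqrt(C1 + z^2)
 g(z) = sqrt(C1 + z^2)


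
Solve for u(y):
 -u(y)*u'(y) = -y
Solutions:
 u(y) = -sqrt(C1 + y^2)
 u(y) = sqrt(C1 + y^2)


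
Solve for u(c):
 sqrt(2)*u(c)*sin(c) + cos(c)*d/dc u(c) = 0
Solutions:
 u(c) = C1*cos(c)^(sqrt(2))


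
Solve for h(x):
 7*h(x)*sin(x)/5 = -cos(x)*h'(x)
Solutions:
 h(x) = C1*cos(x)^(7/5)


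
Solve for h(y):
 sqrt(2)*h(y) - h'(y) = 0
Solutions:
 h(y) = C1*exp(sqrt(2)*y)


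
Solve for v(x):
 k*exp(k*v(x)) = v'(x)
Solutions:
 v(x) = Piecewise((log(-1/(C1*k + k^2*x))/k, Ne(k, 0)), (nan, True))
 v(x) = Piecewise((C1 + k*x, Eq(k, 0)), (nan, True))


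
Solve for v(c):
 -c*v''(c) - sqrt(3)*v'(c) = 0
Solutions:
 v(c) = C1 + C2*c^(1 - sqrt(3))


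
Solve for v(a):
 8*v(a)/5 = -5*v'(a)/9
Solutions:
 v(a) = C1*exp(-72*a/25)


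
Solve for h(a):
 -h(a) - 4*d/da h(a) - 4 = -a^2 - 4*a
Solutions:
 h(a) = C1*exp(-a/4) + a^2 - 4*a + 12


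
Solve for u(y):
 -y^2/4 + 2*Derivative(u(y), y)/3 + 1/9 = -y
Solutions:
 u(y) = C1 + y^3/8 - 3*y^2/4 - y/6


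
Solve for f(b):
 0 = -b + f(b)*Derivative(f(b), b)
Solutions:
 f(b) = -sqrt(C1 + b^2)
 f(b) = sqrt(C1 + b^2)


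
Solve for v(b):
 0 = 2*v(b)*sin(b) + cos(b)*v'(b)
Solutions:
 v(b) = C1*cos(b)^2


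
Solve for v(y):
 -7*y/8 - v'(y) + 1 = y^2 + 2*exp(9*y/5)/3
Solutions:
 v(y) = C1 - y^3/3 - 7*y^2/16 + y - 10*exp(9*y/5)/27


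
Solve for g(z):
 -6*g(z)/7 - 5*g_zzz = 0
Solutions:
 g(z) = C3*exp(-35^(2/3)*6^(1/3)*z/35) + (C1*sin(2^(1/3)*3^(5/6)*35^(2/3)*z/70) + C2*cos(2^(1/3)*3^(5/6)*35^(2/3)*z/70))*exp(35^(2/3)*6^(1/3)*z/70)


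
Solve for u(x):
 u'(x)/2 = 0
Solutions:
 u(x) = C1


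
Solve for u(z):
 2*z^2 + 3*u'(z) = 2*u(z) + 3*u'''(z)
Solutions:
 u(z) = C1*exp(3^(1/3)*z*(3^(1/3)/(sqrt(6) + 3)^(1/3) + (sqrt(6) + 3)^(1/3))/6)*sin(3^(1/6)*z*(-3^(2/3)*(sqrt(6) + 3)^(1/3) + 3/(sqrt(6) + 3)^(1/3))/6) + C2*exp(3^(1/3)*z*(3^(1/3)/(sqrt(6) + 3)^(1/3) + (sqrt(6) + 3)^(1/3))/6)*cos(3^(1/6)*z*(-3^(2/3)*(sqrt(6) + 3)^(1/3) + 3/(sqrt(6) + 3)^(1/3))/6) + C3*exp(-3^(1/3)*z*(3^(1/3)/(sqrt(6) + 3)^(1/3) + (sqrt(6) + 3)^(1/3))/3) + z^2 + 3*z + 9/2


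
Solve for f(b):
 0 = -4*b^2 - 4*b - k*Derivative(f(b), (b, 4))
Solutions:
 f(b) = C1 + C2*b + C3*b^2 + C4*b^3 - b^6/(90*k) - b^5/(30*k)


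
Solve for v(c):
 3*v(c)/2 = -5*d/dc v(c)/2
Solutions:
 v(c) = C1*exp(-3*c/5)


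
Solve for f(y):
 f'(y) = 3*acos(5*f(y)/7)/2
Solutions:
 Integral(1/acos(5*_y/7), (_y, f(y))) = C1 + 3*y/2


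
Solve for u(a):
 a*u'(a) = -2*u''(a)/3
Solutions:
 u(a) = C1 + C2*erf(sqrt(3)*a/2)


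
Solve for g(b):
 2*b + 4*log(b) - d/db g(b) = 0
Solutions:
 g(b) = C1 + b^2 + 4*b*log(b) - 4*b


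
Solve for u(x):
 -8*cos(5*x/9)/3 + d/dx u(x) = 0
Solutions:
 u(x) = C1 + 24*sin(5*x/9)/5


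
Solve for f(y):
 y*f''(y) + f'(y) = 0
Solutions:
 f(y) = C1 + C2*log(y)


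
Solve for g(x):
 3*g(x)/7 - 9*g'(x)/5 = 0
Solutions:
 g(x) = C1*exp(5*x/21)


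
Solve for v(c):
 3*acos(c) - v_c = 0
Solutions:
 v(c) = C1 + 3*c*acos(c) - 3*sqrt(1 - c^2)


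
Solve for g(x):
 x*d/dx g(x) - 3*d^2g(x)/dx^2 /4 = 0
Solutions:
 g(x) = C1 + C2*erfi(sqrt(6)*x/3)


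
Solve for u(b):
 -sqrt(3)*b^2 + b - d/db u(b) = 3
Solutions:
 u(b) = C1 - sqrt(3)*b^3/3 + b^2/2 - 3*b


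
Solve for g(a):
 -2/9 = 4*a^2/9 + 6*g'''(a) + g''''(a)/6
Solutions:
 g(a) = C1 + C2*a + C3*a^2 + C4*exp(-36*a) - a^5/810 + a^4/5832 - 325*a^3/52488


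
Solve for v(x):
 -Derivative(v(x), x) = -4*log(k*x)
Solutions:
 v(x) = C1 + 4*x*log(k*x) - 4*x


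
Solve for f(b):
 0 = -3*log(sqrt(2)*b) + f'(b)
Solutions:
 f(b) = C1 + 3*b*log(b) - 3*b + 3*b*log(2)/2


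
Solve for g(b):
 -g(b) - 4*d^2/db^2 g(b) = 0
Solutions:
 g(b) = C1*sin(b/2) + C2*cos(b/2)


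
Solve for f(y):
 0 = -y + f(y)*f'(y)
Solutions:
 f(y) = -sqrt(C1 + y^2)
 f(y) = sqrt(C1 + y^2)


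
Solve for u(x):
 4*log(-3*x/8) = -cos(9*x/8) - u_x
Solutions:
 u(x) = C1 - 4*x*log(-x) - 4*x*log(3) + 4*x + 12*x*log(2) - 8*sin(9*x/8)/9


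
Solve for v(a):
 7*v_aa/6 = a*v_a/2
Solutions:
 v(a) = C1 + C2*erfi(sqrt(42)*a/14)


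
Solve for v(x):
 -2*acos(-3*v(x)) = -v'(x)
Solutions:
 Integral(1/acos(-3*_y), (_y, v(x))) = C1 + 2*x


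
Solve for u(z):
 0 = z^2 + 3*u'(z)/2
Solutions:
 u(z) = C1 - 2*z^3/9


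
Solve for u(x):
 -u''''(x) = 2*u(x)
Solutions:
 u(x) = (C1*sin(2^(3/4)*x/2) + C2*cos(2^(3/4)*x/2))*exp(-2^(3/4)*x/2) + (C3*sin(2^(3/4)*x/2) + C4*cos(2^(3/4)*x/2))*exp(2^(3/4)*x/2)


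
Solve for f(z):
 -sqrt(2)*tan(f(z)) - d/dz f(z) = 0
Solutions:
 f(z) = pi - asin(C1*exp(-sqrt(2)*z))
 f(z) = asin(C1*exp(-sqrt(2)*z))


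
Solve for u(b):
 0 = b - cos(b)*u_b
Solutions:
 u(b) = C1 + Integral(b/cos(b), b)


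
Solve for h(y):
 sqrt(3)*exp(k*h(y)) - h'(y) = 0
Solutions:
 h(y) = Piecewise((log(-1/(C1*k + sqrt(3)*k*y))/k, Ne(k, 0)), (nan, True))
 h(y) = Piecewise((C1 + sqrt(3)*y, Eq(k, 0)), (nan, True))


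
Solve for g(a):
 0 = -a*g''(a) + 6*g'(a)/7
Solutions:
 g(a) = C1 + C2*a^(13/7)


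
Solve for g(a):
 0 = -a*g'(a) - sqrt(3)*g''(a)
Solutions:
 g(a) = C1 + C2*erf(sqrt(2)*3^(3/4)*a/6)


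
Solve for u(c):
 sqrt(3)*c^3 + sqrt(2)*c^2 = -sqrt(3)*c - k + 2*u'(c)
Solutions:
 u(c) = C1 + sqrt(3)*c^4/8 + sqrt(2)*c^3/6 + sqrt(3)*c^2/4 + c*k/2


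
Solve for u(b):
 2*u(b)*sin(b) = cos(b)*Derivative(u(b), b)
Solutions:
 u(b) = C1/cos(b)^2


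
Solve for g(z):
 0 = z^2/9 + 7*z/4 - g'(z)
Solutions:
 g(z) = C1 + z^3/27 + 7*z^2/8


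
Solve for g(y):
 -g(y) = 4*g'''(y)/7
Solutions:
 g(y) = C3*exp(-14^(1/3)*y/2) + (C1*sin(14^(1/3)*sqrt(3)*y/4) + C2*cos(14^(1/3)*sqrt(3)*y/4))*exp(14^(1/3)*y/4)


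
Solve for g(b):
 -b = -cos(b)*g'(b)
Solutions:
 g(b) = C1 + Integral(b/cos(b), b)


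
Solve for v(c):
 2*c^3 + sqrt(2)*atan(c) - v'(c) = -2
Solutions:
 v(c) = C1 + c^4/2 + 2*c + sqrt(2)*(c*atan(c) - log(c^2 + 1)/2)


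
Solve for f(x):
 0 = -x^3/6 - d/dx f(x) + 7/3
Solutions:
 f(x) = C1 - x^4/24 + 7*x/3


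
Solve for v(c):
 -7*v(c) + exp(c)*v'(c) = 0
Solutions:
 v(c) = C1*exp(-7*exp(-c))


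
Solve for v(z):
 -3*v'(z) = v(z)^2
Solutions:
 v(z) = 3/(C1 + z)


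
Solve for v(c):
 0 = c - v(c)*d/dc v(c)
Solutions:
 v(c) = -sqrt(C1 + c^2)
 v(c) = sqrt(C1 + c^2)


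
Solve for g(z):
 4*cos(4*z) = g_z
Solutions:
 g(z) = C1 + sin(4*z)


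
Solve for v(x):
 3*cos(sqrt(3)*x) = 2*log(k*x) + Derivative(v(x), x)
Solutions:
 v(x) = C1 - 2*x*log(k*x) + 2*x + sqrt(3)*sin(sqrt(3)*x)


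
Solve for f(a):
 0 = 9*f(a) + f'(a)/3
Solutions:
 f(a) = C1*exp(-27*a)


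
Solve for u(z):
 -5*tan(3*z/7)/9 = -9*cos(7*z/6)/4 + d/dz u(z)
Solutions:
 u(z) = C1 + 35*log(cos(3*z/7))/27 + 27*sin(7*z/6)/14


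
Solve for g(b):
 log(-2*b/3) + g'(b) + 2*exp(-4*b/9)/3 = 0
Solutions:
 g(b) = C1 - b*log(-b) + b*(-log(2) + 1 + log(3)) + 3*exp(-4*b/9)/2


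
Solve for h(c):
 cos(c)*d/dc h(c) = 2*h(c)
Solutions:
 h(c) = C1*(sin(c) + 1)/(sin(c) - 1)


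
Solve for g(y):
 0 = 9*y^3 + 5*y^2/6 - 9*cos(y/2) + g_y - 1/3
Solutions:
 g(y) = C1 - 9*y^4/4 - 5*y^3/18 + y/3 + 18*sin(y/2)


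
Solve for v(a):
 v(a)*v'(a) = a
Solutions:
 v(a) = -sqrt(C1 + a^2)
 v(a) = sqrt(C1 + a^2)


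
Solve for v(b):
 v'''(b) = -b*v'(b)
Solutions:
 v(b) = C1 + Integral(C2*airyai(-b) + C3*airybi(-b), b)


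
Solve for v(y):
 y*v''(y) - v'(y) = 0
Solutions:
 v(y) = C1 + C2*y^2


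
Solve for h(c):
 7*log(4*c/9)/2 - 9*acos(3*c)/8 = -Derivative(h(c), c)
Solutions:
 h(c) = C1 - 7*c*log(c)/2 + 9*c*acos(3*c)/8 - 7*c*log(2) + 7*c/2 + 7*c*log(3) - 3*sqrt(1 - 9*c^2)/8


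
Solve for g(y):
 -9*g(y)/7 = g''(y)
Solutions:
 g(y) = C1*sin(3*sqrt(7)*y/7) + C2*cos(3*sqrt(7)*y/7)


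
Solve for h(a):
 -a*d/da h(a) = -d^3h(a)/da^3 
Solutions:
 h(a) = C1 + Integral(C2*airyai(a) + C3*airybi(a), a)


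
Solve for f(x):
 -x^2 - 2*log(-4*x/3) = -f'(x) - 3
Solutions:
 f(x) = C1 + x^3/3 + 2*x*log(-x) + x*(-5 - 2*log(3) + 4*log(2))


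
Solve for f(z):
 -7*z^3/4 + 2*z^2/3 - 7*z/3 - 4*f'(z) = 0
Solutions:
 f(z) = C1 - 7*z^4/64 + z^3/18 - 7*z^2/24


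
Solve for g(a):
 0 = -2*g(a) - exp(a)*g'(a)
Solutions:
 g(a) = C1*exp(2*exp(-a))


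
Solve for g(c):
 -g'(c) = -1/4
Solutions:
 g(c) = C1 + c/4


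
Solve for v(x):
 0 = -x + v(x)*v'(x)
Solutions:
 v(x) = -sqrt(C1 + x^2)
 v(x) = sqrt(C1 + x^2)


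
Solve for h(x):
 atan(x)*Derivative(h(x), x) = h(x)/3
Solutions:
 h(x) = C1*exp(Integral(1/atan(x), x)/3)


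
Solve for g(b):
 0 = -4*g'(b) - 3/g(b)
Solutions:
 g(b) = -sqrt(C1 - 6*b)/2
 g(b) = sqrt(C1 - 6*b)/2


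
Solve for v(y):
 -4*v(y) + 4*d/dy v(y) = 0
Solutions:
 v(y) = C1*exp(y)


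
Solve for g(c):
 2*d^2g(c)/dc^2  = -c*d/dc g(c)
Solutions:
 g(c) = C1 + C2*erf(c/2)


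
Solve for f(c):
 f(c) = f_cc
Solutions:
 f(c) = C1*exp(-c) + C2*exp(c)


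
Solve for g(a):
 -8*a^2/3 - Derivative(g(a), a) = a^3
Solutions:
 g(a) = C1 - a^4/4 - 8*a^3/9


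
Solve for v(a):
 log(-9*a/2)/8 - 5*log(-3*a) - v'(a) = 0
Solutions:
 v(a) = C1 - 39*a*log(-a)/8 + a*(-38*log(3) - log(2) + 39)/8


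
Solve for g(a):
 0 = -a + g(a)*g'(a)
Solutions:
 g(a) = -sqrt(C1 + a^2)
 g(a) = sqrt(C1 + a^2)


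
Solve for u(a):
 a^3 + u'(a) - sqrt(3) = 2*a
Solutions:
 u(a) = C1 - a^4/4 + a^2 + sqrt(3)*a


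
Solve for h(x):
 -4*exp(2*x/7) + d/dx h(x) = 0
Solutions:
 h(x) = C1 + 14*exp(2*x/7)


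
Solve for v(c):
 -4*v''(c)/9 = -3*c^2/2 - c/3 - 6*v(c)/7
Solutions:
 v(c) = C1*exp(-3*sqrt(42)*c/14) + C2*exp(3*sqrt(42)*c/14) - 7*c^2/4 - 7*c/18 - 49/27


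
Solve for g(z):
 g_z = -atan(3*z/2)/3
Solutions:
 g(z) = C1 - z*atan(3*z/2)/3 + log(9*z^2 + 4)/9


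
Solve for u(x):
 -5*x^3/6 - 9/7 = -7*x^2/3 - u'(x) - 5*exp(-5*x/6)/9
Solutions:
 u(x) = C1 + 5*x^4/24 - 7*x^3/9 + 9*x/7 + 2*exp(-5*x/6)/3


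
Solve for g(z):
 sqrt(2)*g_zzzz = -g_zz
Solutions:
 g(z) = C1 + C2*z + C3*sin(2^(3/4)*z/2) + C4*cos(2^(3/4)*z/2)


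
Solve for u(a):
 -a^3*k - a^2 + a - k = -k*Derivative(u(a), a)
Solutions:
 u(a) = C1 + a^4/4 + a^3/(3*k) - a^2/(2*k) + a


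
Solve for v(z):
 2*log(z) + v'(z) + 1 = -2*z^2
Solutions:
 v(z) = C1 - 2*z^3/3 - 2*z*log(z) + z


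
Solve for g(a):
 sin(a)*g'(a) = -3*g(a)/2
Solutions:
 g(a) = C1*(cos(a) + 1)^(3/4)/(cos(a) - 1)^(3/4)


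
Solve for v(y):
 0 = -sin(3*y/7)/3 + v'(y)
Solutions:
 v(y) = C1 - 7*cos(3*y/7)/9


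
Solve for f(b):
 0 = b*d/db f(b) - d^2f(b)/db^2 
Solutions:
 f(b) = C1 + C2*erfi(sqrt(2)*b/2)


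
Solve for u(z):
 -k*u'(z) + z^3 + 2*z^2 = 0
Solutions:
 u(z) = C1 + z^4/(4*k) + 2*z^3/(3*k)


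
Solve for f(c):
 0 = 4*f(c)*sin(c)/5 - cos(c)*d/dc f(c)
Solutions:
 f(c) = C1/cos(c)^(4/5)


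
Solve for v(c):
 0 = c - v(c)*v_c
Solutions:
 v(c) = -sqrt(C1 + c^2)
 v(c) = sqrt(C1 + c^2)


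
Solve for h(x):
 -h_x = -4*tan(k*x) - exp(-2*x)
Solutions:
 h(x) = C1 - Piecewise((exp(-2*x)/2 - 2*log(tan(k*x)^2 + 1)/k, Ne(k, 0)), (exp(-2*x)/2, True))


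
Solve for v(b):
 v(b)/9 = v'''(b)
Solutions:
 v(b) = C3*exp(3^(1/3)*b/3) + (C1*sin(3^(5/6)*b/6) + C2*cos(3^(5/6)*b/6))*exp(-3^(1/3)*b/6)


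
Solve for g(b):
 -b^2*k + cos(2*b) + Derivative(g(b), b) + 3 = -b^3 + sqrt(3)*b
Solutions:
 g(b) = C1 - b^4/4 + b^3*k/3 + sqrt(3)*b^2/2 - 3*b - sin(2*b)/2


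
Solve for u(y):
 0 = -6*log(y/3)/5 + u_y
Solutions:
 u(y) = C1 + 6*y*log(y)/5 - 6*y*log(3)/5 - 6*y/5


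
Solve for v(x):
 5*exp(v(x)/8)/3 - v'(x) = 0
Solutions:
 v(x) = 8*log(-1/(C1 + 5*x)) + 8*log(24)


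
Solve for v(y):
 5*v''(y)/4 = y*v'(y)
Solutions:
 v(y) = C1 + C2*erfi(sqrt(10)*y/5)


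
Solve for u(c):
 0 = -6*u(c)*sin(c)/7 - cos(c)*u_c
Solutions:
 u(c) = C1*cos(c)^(6/7)


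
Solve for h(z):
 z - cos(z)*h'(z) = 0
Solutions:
 h(z) = C1 + Integral(z/cos(z), z)


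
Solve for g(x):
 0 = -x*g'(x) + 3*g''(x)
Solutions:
 g(x) = C1 + C2*erfi(sqrt(6)*x/6)


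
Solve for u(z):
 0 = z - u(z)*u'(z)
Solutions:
 u(z) = -sqrt(C1 + z^2)
 u(z) = sqrt(C1 + z^2)


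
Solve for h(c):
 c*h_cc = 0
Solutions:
 h(c) = C1 + C2*c


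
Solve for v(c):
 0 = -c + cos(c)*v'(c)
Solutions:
 v(c) = C1 + Integral(c/cos(c), c)


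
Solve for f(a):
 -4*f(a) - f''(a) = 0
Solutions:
 f(a) = C1*sin(2*a) + C2*cos(2*a)


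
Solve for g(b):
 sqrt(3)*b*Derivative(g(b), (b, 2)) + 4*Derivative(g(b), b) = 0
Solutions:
 g(b) = C1 + C2*b^(1 - 4*sqrt(3)/3)


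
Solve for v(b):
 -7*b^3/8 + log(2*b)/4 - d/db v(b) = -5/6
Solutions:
 v(b) = C1 - 7*b^4/32 + b*log(b)/4 + b*log(2)/4 + 7*b/12


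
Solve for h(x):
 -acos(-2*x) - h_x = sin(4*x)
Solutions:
 h(x) = C1 - x*acos(-2*x) - sqrt(1 - 4*x^2)/2 + cos(4*x)/4


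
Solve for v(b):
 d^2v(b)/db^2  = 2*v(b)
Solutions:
 v(b) = C1*exp(-sqrt(2)*b) + C2*exp(sqrt(2)*b)


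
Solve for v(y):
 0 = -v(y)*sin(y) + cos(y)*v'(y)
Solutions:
 v(y) = C1/cos(y)


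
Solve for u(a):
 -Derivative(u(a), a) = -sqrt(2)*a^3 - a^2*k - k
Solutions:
 u(a) = C1 + sqrt(2)*a^4/4 + a^3*k/3 + a*k


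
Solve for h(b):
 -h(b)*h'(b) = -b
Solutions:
 h(b) = -sqrt(C1 + b^2)
 h(b) = sqrt(C1 + b^2)


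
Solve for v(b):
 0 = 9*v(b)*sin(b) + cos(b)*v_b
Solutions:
 v(b) = C1*cos(b)^9


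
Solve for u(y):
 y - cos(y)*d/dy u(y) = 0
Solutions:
 u(y) = C1 + Integral(y/cos(y), y)


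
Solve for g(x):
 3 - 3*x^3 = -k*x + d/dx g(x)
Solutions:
 g(x) = C1 + k*x^2/2 - 3*x^4/4 + 3*x


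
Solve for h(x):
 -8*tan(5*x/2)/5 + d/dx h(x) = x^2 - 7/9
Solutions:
 h(x) = C1 + x^3/3 - 7*x/9 - 16*log(cos(5*x/2))/25


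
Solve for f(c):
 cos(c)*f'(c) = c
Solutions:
 f(c) = C1 + Integral(c/cos(c), c)


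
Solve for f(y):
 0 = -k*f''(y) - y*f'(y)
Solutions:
 f(y) = C1 + C2*sqrt(k)*erf(sqrt(2)*y*sqrt(1/k)/2)


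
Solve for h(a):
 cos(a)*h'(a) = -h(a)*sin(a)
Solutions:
 h(a) = C1*cos(a)


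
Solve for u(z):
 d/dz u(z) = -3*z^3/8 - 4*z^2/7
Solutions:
 u(z) = C1 - 3*z^4/32 - 4*z^3/21


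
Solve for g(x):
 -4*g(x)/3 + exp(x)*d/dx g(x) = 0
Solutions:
 g(x) = C1*exp(-4*exp(-x)/3)


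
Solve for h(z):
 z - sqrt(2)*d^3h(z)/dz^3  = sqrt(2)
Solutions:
 h(z) = C1 + C2*z + C3*z^2 + sqrt(2)*z^4/48 - z^3/6


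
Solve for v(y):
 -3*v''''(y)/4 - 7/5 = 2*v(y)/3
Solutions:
 v(y) = (C1*sin(2^(1/4)*sqrt(3)*y/3) + C2*cos(2^(1/4)*sqrt(3)*y/3))*exp(-2^(1/4)*sqrt(3)*y/3) + (C3*sin(2^(1/4)*sqrt(3)*y/3) + C4*cos(2^(1/4)*sqrt(3)*y/3))*exp(2^(1/4)*sqrt(3)*y/3) - 21/10


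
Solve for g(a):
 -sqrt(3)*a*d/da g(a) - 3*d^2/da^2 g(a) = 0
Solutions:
 g(a) = C1 + C2*erf(sqrt(2)*3^(3/4)*a/6)


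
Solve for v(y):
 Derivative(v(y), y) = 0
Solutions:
 v(y) = C1


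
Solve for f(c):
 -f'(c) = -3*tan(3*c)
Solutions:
 f(c) = C1 - log(cos(3*c))


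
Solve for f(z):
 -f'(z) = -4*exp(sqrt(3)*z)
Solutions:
 f(z) = C1 + 4*sqrt(3)*exp(sqrt(3)*z)/3


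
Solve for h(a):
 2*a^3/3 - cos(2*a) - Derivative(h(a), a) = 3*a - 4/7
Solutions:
 h(a) = C1 + a^4/6 - 3*a^2/2 + 4*a/7 - sin(2*a)/2


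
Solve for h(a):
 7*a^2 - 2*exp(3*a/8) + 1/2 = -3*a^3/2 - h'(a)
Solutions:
 h(a) = C1 - 3*a^4/8 - 7*a^3/3 - a/2 + 16*exp(3*a/8)/3


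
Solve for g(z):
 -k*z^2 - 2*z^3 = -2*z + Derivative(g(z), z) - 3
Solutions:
 g(z) = C1 - k*z^3/3 - z^4/2 + z^2 + 3*z


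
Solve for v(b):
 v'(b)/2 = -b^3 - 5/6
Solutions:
 v(b) = C1 - b^4/2 - 5*b/3


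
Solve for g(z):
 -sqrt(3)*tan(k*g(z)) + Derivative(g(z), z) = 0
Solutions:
 g(z) = Piecewise((-asin(exp(C1*k + sqrt(3)*k*z))/k + pi/k, Ne(k, 0)), (nan, True))
 g(z) = Piecewise((asin(exp(C1*k + sqrt(3)*k*z))/k, Ne(k, 0)), (nan, True))


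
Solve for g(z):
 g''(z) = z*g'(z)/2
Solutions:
 g(z) = C1 + C2*erfi(z/2)


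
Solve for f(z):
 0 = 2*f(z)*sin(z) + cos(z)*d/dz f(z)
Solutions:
 f(z) = C1*cos(z)^2


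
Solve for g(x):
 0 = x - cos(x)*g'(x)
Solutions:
 g(x) = C1 + Integral(x/cos(x), x)
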